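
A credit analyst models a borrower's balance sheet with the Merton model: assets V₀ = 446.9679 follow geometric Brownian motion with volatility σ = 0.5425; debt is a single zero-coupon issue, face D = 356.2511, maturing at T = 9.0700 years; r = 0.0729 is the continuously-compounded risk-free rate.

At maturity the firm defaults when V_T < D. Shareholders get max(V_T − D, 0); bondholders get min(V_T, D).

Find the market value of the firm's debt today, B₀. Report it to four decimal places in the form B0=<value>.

d₁ = [ln(V₀/D) + (r + σ²/2)T] / (σ√T)
   = [ln(446.9679/356.2511) + (0.0729 + 0.5·0.5425²)·9.0700] / (0.5425·√9.0700)
   = [0.226851 + 1.995882] / 1.633817 = 1.360454
d₂ = d₁ − σ√T = 1.360454 − 1.633817 = -0.273363
N(d₁) = 0.913157,  N(d₂) = 0.392287,  e^(−rT) = 0.516230
E₀ = V₀·N(d₁) − D·e^(−rT)·N(d₂)
   = 446.9679·0.913157 − 356.2511·0.516230·0.392287 = 336.007261
B₀ = V₀ − E₀ = 446.9679 − 336.007261 = 110.960639

B0=110.9606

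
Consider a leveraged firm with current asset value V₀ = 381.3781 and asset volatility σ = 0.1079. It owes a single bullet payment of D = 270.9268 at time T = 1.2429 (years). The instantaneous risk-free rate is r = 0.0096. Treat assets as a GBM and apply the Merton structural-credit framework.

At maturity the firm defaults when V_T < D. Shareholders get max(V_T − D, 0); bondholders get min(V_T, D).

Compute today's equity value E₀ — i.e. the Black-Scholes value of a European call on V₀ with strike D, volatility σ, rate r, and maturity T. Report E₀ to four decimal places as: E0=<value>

d₁ = [ln(V₀/D) + (r + σ²/2)T] / (σ√T)
   = [ln(381.3781/270.9268) + (0.0096 + 0.5·0.1079²)·1.2429] / (0.1079·√1.2429)
   = [0.341943 + 0.019167] / 0.120293 = 3.001923
d₂ = d₁ − σ√T = 3.001923 − 0.120293 = 2.881630
N(d₁) = 0.998659,  N(d₂) = 0.998022,  e^(−rT) = 0.988139
E₀ = V₀·N(d₁) − D·e^(−rT)·N(d₂)
   = 381.3781·0.998659 − 270.9268·0.988139·0.998022 = 113.682734

E0=113.6827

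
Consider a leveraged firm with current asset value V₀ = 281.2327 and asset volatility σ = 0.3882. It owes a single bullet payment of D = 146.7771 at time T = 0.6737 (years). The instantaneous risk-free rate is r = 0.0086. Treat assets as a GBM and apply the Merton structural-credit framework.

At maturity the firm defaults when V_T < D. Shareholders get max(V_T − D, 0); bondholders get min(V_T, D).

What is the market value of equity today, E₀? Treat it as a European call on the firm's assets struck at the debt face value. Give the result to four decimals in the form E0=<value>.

E0=135.7661

d₁ = [ln(V₀/D) + (r + σ²/2)T] / (σ√T)
   = [ln(281.2327/146.7771) + (0.0086 + 0.5·0.3882²)·0.6737] / (0.3882·√0.6737)
   = [0.650267 + 0.056557] / 0.318632 = 2.218312
d₂ = d₁ − σ√T = 2.218312 − 0.318632 = 1.899680
N(d₁) = 0.986733,  N(d₂) = 0.971262,  e^(−rT) = 0.994223
E₀ = V₀·N(d₁) − D·e^(−rT)·N(d₂)
   = 281.2327·0.986733 − 146.7771·0.994223·0.971262 = 135.766132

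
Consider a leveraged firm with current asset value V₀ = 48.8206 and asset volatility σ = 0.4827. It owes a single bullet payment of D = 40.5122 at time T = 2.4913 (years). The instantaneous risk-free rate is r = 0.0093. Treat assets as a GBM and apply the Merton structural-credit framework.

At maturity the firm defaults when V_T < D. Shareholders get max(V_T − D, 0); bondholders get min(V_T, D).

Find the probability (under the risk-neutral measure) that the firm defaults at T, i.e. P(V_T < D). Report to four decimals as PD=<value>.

d₁ = [ln(V₀/D) + (r + σ²/2)T] / (σ√T)
   = [ln(48.8206/40.5122) + (0.0093 + 0.5·0.4827²)·2.4913] / (0.4827·√2.4913)
   = [0.186549 + 0.313405] / 0.761887 = 0.656205
d₂ = d₁ − σ√T = 0.656205 − 0.761887 = -0.105681
risk-neutral PD = N(−d₂) = N(0.105681) = 0.542082

PD=0.5421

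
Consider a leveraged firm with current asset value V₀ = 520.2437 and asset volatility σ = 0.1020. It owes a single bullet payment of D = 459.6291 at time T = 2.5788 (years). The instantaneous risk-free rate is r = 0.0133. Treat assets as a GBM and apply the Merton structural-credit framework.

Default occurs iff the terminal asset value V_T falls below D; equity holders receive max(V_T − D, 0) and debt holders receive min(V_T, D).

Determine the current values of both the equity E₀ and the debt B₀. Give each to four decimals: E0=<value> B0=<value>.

d₁ = [ln(V₀/D) + (r + σ²/2)T] / (σ√T)
   = [ln(520.2437/459.6291) + (0.0133 + 0.5·0.1020²)·2.5788] / (0.1020·√2.5788)
   = [0.123877 + 0.047713] / 0.163798 = 1.047573
d₂ = d₁ − σ√T = 1.047573 − 0.163798 = 0.883774
N(d₁) = 0.852582,  N(d₂) = 0.811591,  e^(−rT) = 0.966283
E₀ = V₀·N(d₁) − D·e^(−rT)·N(d₂)
   = 520.2437·0.852582 − 459.6291·0.966283·0.811591 = 83.096988
B₀ = V₀ − E₀ = 520.2437 − 83.096988 = 437.146712

E0=83.0970 B0=437.1467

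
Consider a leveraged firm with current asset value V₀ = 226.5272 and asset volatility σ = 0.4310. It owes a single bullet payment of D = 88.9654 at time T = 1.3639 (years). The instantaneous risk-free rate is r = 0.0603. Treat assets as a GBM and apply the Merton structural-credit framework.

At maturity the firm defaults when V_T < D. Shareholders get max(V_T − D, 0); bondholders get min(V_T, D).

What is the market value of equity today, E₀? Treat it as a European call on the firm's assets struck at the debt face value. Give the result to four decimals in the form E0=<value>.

E0=145.1237

d₁ = [ln(V₀/D) + (r + σ²/2)T] / (σ√T)
   = [ln(226.5272/88.9654) + (0.0603 + 0.5·0.4310²)·1.3639] / (0.4310·√1.3639)
   = [0.934617 + 0.208923] / 0.503348 = 2.271867
d₂ = d₁ − σ√T = 2.271867 − 0.503348 = 1.768519
N(d₁) = 0.988453,  N(d₂) = 0.961513,  e^(−rT) = 0.921048
E₀ = V₀·N(d₁) − D·e^(−rT)·N(d₂)
   = 226.5272·0.988453 − 88.9654·0.921048·0.961513 = 145.123716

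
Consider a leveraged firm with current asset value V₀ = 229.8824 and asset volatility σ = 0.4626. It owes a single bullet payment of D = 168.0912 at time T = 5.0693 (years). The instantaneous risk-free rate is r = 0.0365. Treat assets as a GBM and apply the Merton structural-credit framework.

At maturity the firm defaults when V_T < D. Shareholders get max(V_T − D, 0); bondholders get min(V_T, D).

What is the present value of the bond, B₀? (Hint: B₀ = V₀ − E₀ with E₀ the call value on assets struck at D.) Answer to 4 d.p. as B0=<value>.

B0=104.0057

d₁ = [ln(V₀/D) + (r + σ²/2)T] / (σ√T)
   = [ln(229.8824/168.0912) + (0.0365 + 0.5·0.4626²)·5.0693] / (0.4626·√5.0693)
   = [0.313061 + 0.727441] / 1.041549 = 0.998996
d₂ = d₁ − σ√T = 0.998996 − 1.041549 = -0.042553
N(d₁) = 0.841102,  N(d₂) = 0.483029,  e^(−rT) = 0.831080
E₀ = V₀·N(d₁) − D·e^(−rT)·N(d₂)
   = 229.8824·0.841102 − 168.0912·0.831080·0.483029 = 125.876673
B₀ = V₀ − E₀ = 229.8824 − 125.876673 = 104.005727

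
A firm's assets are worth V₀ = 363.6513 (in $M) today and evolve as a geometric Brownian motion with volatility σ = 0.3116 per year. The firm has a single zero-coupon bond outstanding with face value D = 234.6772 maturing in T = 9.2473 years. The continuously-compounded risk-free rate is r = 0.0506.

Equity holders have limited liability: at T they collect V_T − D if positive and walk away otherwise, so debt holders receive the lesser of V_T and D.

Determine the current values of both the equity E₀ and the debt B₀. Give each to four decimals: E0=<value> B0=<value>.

d₁ = [ln(V₀/D) + (r + σ²/2)T] / (σ√T)
   = [ln(363.6513/234.6772) + (0.0506 + 0.5·0.3116²)·9.2473] / (0.3116·√9.2473)
   = [0.437984 + 0.916845] / 0.947556 = 1.429814
d₂ = d₁ − σ√T = 1.429814 − 0.947556 = 0.482258
N(d₁) = 0.923615,  N(d₂) = 0.685189,  e^(−rT) = 0.626308
E₀ = V₀·N(d₁) − D·e^(−rT)·N(d₂)
   = 363.6513·0.923615 − 234.6772·0.626308·0.685189 = 235.164590
B₀ = V₀ − E₀ = 363.6513 − 235.164590 = 128.486710

E0=235.1646 B0=128.4867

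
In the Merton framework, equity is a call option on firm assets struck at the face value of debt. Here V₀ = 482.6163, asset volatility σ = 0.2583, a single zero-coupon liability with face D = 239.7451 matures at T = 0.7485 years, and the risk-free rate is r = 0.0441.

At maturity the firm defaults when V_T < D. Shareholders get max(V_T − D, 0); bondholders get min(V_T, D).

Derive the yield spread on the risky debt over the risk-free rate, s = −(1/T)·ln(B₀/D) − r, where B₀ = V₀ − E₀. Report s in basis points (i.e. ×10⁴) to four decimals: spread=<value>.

spread=0.5913

d₁ = [ln(V₀/D) + (r + σ²/2)T] / (σ√T)
   = [ln(482.6163/239.7451) + (0.0441 + 0.5·0.2583²)·0.7485] / (0.2583·√0.7485)
   = [0.699646 + 0.057978] / 0.223471 = 3.390263
d₂ = d₁ − σ√T = 3.390263 − 0.223471 = 3.166793
N(d₁) = 0.999651,  N(d₂) = 0.999229,  e^(−rT) = 0.967530
E₀ = V₀·N(d₁) − D·e^(−rT)·N(d₂)
   = 482.6163·0.999651 − 239.7451·0.967530·0.999229 = 250.665990
B₀ = V₀ − E₀ = 482.6163 − 250.665990 = 231.950310
spread = −(1/T)·ln(B₀/D) − r = −(1/0.7485)·ln(231.950310/239.7451) − 0.0441 = 0.00005913
in basis points: 0.00005913 × 10⁴ = 0.5913 bp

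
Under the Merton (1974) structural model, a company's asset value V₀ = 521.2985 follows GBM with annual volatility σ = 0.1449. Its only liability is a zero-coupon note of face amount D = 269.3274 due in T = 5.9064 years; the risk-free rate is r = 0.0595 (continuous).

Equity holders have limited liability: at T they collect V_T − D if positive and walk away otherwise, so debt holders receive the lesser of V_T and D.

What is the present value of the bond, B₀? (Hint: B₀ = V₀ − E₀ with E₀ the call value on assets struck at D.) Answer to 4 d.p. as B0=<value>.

d₁ = [ln(V₀/D) + (r + σ²/2)T] / (σ√T)
   = [ln(521.2985/269.3274) + (0.0595 + 0.5·0.1449²)·5.9064] / (0.1449·√5.9064)
   = [0.660395 + 0.413436] / 0.352152 = 3.049343
d₂ = d₁ − σ√T = 3.049343 − 0.352152 = 2.697191
N(d₁) = 0.998853,  N(d₂) = 0.996504,  e^(−rT) = 0.703681
E₀ = V₀·N(d₁) − D·e^(−rT)·N(d₂)
   = 521.2985·0.998853 − 269.3274·0.703681·0.996504 = 331.842900
B₀ = V₀ − E₀ = 521.2985 − 331.842900 = 189.455600

B0=189.4556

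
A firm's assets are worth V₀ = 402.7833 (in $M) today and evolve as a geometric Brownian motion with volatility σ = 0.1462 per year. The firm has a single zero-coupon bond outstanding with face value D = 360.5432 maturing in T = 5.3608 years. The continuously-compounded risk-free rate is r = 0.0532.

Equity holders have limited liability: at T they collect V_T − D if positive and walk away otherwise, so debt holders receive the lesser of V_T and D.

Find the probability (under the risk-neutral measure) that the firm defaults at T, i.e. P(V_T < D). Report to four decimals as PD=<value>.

d₁ = [ln(V₀/D) + (r + σ²/2)T] / (σ√T)
   = [ln(402.7833/360.5432) + (0.0532 + 0.5·0.1462²)·5.3608] / (0.1462·√5.3608)
   = [0.110787 + 0.342487] / 0.338503 = 1.339054
d₂ = d₁ − σ√T = 1.339054 − 0.338503 = 1.000552
risk-neutral PD = N(−d₂) = N(-1.000552) = 0.158522

PD=0.1585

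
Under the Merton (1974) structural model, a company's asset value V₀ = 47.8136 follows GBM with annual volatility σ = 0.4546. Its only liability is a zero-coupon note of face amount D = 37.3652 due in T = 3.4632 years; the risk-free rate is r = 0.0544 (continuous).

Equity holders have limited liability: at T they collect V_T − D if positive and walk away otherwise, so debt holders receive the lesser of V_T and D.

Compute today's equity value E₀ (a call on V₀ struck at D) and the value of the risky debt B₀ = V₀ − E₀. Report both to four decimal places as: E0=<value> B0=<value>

E0=22.8793 B0=24.9343

d₁ = [ln(V₀/D) + (r + σ²/2)T] / (σ√T)
   = [ln(47.8136/37.3652) + (0.0544 + 0.5·0.4546²)·3.4632] / (0.4546·√3.4632)
   = [0.246570 + 0.546253] / 0.845996 = 0.937148
d₂ = d₁ − σ√T = 0.937148 − 0.845996 = 0.091152
N(d₁) = 0.825659,  N(d₂) = 0.536314,  e^(−rT) = 0.828285
E₀ = V₀·N(d₁) − D·e^(−rT)·N(d₂)
   = 47.8136·0.825659 − 37.3652·0.828285·0.536314 = 22.879315
B₀ = V₀ − E₀ = 47.8136 − 22.879315 = 24.934285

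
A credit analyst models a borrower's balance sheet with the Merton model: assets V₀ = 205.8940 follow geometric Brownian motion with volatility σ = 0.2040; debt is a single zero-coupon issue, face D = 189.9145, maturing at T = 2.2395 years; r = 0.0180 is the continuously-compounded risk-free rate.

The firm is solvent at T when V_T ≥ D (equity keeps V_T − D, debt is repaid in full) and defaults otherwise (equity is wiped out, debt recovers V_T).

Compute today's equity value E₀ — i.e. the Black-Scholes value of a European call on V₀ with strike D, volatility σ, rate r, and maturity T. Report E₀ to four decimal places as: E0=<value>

d₁ = [ln(V₀/D) + (r + σ²/2)T] / (σ√T)
   = [ln(205.8940/189.9145) + (0.0180 + 0.5·0.2040²)·2.2395] / (0.2040·√2.2395)
   = [0.080788 + 0.086911] / 0.305285 = 0.549316
d₂ = d₁ − σ√T = 0.549316 − 0.305285 = 0.244031
N(d₁) = 0.708606,  N(d₂) = 0.596397,  e^(−rT) = 0.960491
E₀ = V₀·N(d₁) − D·e^(−rT)·N(d₂)
   = 205.8940·0.708606 − 189.9145·0.960491·0.596397 = 37.108310

E0=37.1083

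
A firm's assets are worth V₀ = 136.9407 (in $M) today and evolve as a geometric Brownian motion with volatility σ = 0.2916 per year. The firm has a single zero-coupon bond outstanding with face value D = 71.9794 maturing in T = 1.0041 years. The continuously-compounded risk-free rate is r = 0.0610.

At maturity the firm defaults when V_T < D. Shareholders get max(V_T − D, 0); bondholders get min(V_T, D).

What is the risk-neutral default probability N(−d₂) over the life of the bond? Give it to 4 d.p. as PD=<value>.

PD=0.0118

d₁ = [ln(V₀/D) + (r + σ²/2)T] / (σ√T)
   = [ln(136.9407/71.9794) + (0.0610 + 0.5·0.2916²)·1.0041] / (0.2916·√1.0041)
   = [0.643168 + 0.103940] / 0.292197 = 2.556862
d₂ = d₁ − σ√T = 2.556862 − 0.292197 = 2.264664
risk-neutral PD = N(−d₂) = N(-2.264664) = 0.011767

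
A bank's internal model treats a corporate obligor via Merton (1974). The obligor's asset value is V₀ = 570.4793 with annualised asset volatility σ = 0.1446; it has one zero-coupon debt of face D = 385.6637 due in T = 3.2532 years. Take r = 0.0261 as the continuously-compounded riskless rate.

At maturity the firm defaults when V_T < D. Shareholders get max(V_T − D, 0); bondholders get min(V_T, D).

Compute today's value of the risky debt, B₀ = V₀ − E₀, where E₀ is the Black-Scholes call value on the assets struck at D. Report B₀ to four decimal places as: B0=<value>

d₁ = [ln(V₀/D) + (r + σ²/2)T] / (σ√T)
   = [ln(570.4793/385.6637) + (0.0261 + 0.5·0.1446²)·3.2532] / (0.1446·√3.2532)
   = [0.391511 + 0.118919] / 0.260810 = 1.957100
d₂ = d₁ − σ√T = 1.957100 − 0.260810 = 1.696290
N(d₁) = 0.974832,  N(d₂) = 0.955085,  e^(−rT) = 0.918596
E₀ = V₀·N(d₁) − D·e^(−rT)·N(d₂)
   = 570.4793·0.974832 − 385.6637·0.918596·0.955085 = 217.764470
B₀ = V₀ − E₀ = 570.4793 − 217.764470 = 352.714830

B0=352.7148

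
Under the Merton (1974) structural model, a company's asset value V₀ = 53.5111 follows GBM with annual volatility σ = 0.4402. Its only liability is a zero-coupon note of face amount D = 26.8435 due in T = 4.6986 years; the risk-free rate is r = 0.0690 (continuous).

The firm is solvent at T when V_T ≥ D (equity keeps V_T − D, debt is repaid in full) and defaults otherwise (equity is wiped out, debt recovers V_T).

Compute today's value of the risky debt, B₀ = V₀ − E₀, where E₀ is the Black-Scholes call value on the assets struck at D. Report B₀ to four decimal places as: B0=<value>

B0=17.3010

d₁ = [ln(V₀/D) + (r + σ²/2)T] / (σ√T)
   = [ln(53.5111/26.8435) + (0.0690 + 0.5·0.4402²)·4.6986] / (0.4402·√4.6986)
   = [0.689865 + 0.779441] / 0.954189 = 1.539849
d₂ = d₁ − σ√T = 1.539849 − 0.954189 = 0.585661
N(d₁) = 0.938201,  N(d₂) = 0.720948,  e^(−rT) = 0.723103
E₀ = V₀·N(d₁) − D·e^(−rT)·N(d₂)
   = 53.5111·0.938201 − 26.8435·0.723103·0.720948 = 36.210141
B₀ = V₀ − E₀ = 53.5111 − 36.210141 = 17.300959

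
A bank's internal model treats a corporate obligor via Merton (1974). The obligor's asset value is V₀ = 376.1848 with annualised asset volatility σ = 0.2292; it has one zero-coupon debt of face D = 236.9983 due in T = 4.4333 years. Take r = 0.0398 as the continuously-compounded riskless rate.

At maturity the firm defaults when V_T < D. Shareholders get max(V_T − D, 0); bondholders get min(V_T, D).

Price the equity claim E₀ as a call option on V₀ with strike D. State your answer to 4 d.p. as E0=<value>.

d₁ = [ln(V₀/D) + (r + σ²/2)T] / (σ√T)
   = [ln(376.1848/236.9983) + (0.0398 + 0.5·0.2292²)·4.4333] / (0.2292·√4.4333)
   = [0.462028 + 0.292892] / 0.482590 = 1.564308
d₂ = d₁ − σ√T = 1.564308 − 0.482590 = 1.081719
N(d₁) = 0.941127,  N(d₂) = 0.860311,  e^(−rT) = 0.838245
E₀ = V₀·N(d₁) − D·e^(−rT)·N(d₂)
   = 376.1848·0.941127 − 236.9983·0.838245·0.860311 = 183.126219

E0=183.1262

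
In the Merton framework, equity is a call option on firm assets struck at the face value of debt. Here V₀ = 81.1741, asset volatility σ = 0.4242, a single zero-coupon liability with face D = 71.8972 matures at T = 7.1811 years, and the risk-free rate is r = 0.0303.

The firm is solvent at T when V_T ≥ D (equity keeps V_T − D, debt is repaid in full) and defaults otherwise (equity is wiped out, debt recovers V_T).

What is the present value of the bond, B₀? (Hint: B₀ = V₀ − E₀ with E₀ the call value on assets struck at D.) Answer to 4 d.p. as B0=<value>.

B0=38.4337

d₁ = [ln(V₀/D) + (r + σ²/2)T] / (σ√T)
   = [ln(81.1741/71.8972) + (0.0303 + 0.5·0.4242²)·7.1811] / (0.4242·√7.1811)
   = [0.121359 + 0.863691] / 1.136753 = 0.866547
d₂ = d₁ − σ√T = 0.866547 − 1.136753 = -0.270206
N(d₁) = 0.806905,  N(d₂) = 0.393501,  e^(−rT) = 0.804457
E₀ = V₀·N(d₁) − D·e^(−rT)·N(d₂)
   = 81.1741·0.806905 − 71.8972·0.804457·0.393501 = 42.740384
B₀ = V₀ − E₀ = 81.1741 − 42.740384 = 38.433716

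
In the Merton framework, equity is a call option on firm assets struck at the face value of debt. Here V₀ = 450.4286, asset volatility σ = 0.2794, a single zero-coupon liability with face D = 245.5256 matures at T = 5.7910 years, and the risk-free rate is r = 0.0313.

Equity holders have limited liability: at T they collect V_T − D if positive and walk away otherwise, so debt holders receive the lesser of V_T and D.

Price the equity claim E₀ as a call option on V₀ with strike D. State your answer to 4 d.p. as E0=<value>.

d₁ = [ln(V₀/D) + (r + σ²/2)T] / (σ√T)
   = [ln(450.4286/245.5256) + (0.0313 + 0.5·0.2794²)·5.7910] / (0.2794·√5.7910)
   = [0.606798 + 0.407294] / 0.672362 = 1.508253
d₂ = d₁ − σ√T = 1.508253 − 0.672362 = 0.835891
N(d₁) = 0.934255,  N(d₂) = 0.798392,  e^(−rT) = 0.834220
E₀ = V₀·N(d₁) − D·e^(−rT)·N(d₂)
   = 450.4286·0.934255 − 245.5256·0.834220·0.798392 = 257.286735

E0=257.2867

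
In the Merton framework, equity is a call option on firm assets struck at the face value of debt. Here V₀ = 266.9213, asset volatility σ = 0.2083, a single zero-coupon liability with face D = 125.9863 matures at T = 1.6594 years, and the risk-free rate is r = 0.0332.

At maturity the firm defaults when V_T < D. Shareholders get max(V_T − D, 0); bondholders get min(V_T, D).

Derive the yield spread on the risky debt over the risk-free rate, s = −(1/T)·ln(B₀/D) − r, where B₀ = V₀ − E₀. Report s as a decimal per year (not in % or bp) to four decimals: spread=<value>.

spread=0.0001

d₁ = [ln(V₀/D) + (r + σ²/2)T] / (σ√T)
   = [ln(266.9213/125.9863) + (0.0332 + 0.5·0.2083²)·1.6594] / (0.2083·√1.6594)
   = [0.750781 + 0.091092] / 0.268327 = 3.137484
d₂ = d₁ − σ√T = 3.137484 − 0.268327 = 2.869157
N(d₁) = 0.999148,  N(d₂) = 0.997942,  e^(−rT) = 0.946398
E₀ = V₀·N(d₁) − D·e^(−rT)·N(d₂)
   = 266.9213·0.999148 − 125.9863·0.946398·0.997942 = 147.706057
B₀ = V₀ − E₀ = 266.9213 − 147.706057 = 119.215243
spread = −(1/T)·ln(B₀/D) − r = −(1/1.6594)·ln(119.215243/125.9863) − 0.0332 = 0.00009068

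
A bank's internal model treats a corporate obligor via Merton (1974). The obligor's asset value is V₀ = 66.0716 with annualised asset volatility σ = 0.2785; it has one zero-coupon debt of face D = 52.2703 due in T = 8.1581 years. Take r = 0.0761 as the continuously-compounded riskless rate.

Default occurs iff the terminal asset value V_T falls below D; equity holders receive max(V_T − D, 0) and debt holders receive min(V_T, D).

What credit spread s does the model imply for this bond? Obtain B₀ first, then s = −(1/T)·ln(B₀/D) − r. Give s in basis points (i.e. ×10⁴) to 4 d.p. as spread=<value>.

spread=106.9192

d₁ = [ln(V₀/D) + (r + σ²/2)T] / (σ√T)
   = [ln(66.0716/52.2703) + (0.0761 + 0.5·0.2785²)·8.1581] / (0.2785·√8.1581)
   = [0.234311 + 0.937212] / 0.795463 = 1.472756
d₂ = d₁ − σ√T = 1.472756 − 0.795463 = 0.677294
N(d₁) = 0.929592,  N(d₂) = 0.750890,  e^(−rT) = 0.537497
E₀ = V₀·N(d₁) − D·e^(−rT)·N(d₂)
   = 66.0716·0.929592 − 52.2703·0.537497·0.750890 = 40.323233
B₀ = V₀ − E₀ = 66.0716 − 40.323233 = 25.748367
spread = −(1/T)·ln(B₀/D) − r = −(1/8.1581)·ln(25.748367/52.2703) − 0.0761 = 0.01069192
in basis points: 0.01069192 × 10⁴ = 106.9192 bp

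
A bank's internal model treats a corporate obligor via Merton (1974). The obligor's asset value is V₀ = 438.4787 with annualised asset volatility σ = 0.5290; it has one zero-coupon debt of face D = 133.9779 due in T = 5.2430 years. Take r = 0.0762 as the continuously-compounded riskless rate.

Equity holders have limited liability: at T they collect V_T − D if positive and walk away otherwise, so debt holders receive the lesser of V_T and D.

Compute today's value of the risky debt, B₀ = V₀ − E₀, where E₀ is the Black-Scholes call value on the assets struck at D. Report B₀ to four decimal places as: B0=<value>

d₁ = [ln(V₀/D) + (r + σ²/2)T] / (σ√T)
   = [ln(438.4787/133.9779) + (0.0762 + 0.5·0.5290²)·5.2430] / (0.5290·√5.2430)
   = [1.185636 + 1.133120] / 1.211283 = 1.914298
d₂ = d₁ − σ√T = 1.914298 − 1.211283 = 0.703015
N(d₁) = 0.972209,  N(d₂) = 0.758977,  e^(−rT) = 0.670644
E₀ = V₀·N(d₁) − D·e^(−rT)·N(d₂)
   = 438.4787·0.972209 − 133.9779·0.670644·0.758977 = 358.097716
B₀ = V₀ − E₀ = 438.4787 − 358.097716 = 80.380984

B0=80.3810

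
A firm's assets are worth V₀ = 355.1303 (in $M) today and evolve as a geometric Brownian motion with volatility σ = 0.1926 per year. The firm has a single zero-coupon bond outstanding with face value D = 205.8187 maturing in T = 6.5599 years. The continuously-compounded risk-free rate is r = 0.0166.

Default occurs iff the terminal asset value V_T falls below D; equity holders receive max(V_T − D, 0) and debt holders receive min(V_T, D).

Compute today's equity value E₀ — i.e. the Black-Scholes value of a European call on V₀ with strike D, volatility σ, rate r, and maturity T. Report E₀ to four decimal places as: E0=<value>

d₁ = [ln(V₀/D) + (r + σ²/2)T] / (σ√T)
   = [ln(355.1303/205.8187) + (0.0166 + 0.5·0.1926²)·6.5599] / (0.1926·√6.5599)
   = [0.545489 + 0.230563] / 0.493293 = 1.573208
d₂ = d₁ − σ√T = 1.573208 − 0.493293 = 1.079915
N(d₁) = 0.942165,  N(d₂) = 0.859910,  e^(−rT) = 0.896825
E₀ = V₀·N(d₁) − D·e^(−rT)·N(d₂)
   = 355.1303·0.942165 − 205.8187·0.896825·0.859910 = 175.866118

E0=175.8661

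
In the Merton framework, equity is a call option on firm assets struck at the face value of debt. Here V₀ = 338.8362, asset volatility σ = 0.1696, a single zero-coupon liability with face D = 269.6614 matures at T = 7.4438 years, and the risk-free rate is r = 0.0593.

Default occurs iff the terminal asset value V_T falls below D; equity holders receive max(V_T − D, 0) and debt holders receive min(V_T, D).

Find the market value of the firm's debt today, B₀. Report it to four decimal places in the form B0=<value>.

B0=169.7941

d₁ = [ln(V₀/D) + (r + σ²/2)T] / (σ√T)
   = [ln(338.8362/269.6614) + (0.0593 + 0.5·0.1696²)·7.4438] / (0.1696·√7.4438)
   = [0.228350 + 0.548475] / 0.462725 = 1.678803
d₂ = d₁ − σ√T = 1.678803 − 0.462725 = 1.216077
N(d₁) = 0.953405,  N(d₂) = 0.888022,  e^(−rT) = 0.643124
E₀ = V₀·N(d₁) − D·e^(−rT)·N(d₂)
   = 338.8362·0.953405 − 269.6614·0.643124·0.888022 = 169.042079
B₀ = V₀ − E₀ = 338.8362 − 169.042079 = 169.794121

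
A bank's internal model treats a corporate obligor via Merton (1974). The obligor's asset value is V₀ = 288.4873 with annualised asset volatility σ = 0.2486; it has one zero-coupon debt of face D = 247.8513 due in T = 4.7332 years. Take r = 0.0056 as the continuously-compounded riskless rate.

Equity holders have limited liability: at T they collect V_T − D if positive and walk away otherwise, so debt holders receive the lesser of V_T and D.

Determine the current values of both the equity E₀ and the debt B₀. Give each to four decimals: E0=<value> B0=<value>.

d₁ = [ln(V₀/D) + (r + σ²/2)T] / (σ√T)
   = [ln(288.4873/247.8513) + (0.0056 + 0.5·0.2486²)·4.7332] / (0.2486·√4.7332)
   = [0.151822 + 0.172766] / 0.540852 = 0.600143
d₂ = d₁ − σ√T = 0.600143 − 0.540852 = 0.059291
N(d₁) = 0.725794,  N(d₂) = 0.523640,  e^(−rT) = 0.973842
E₀ = V₀·N(d₁) − D·e^(−rT)·N(d₂)
   = 288.4873·0.725794 − 247.8513·0.973842·0.523640 = 82.992579
B₀ = V₀ − E₀ = 288.4873 − 82.992579 = 205.494721

E0=82.9926 B0=205.4947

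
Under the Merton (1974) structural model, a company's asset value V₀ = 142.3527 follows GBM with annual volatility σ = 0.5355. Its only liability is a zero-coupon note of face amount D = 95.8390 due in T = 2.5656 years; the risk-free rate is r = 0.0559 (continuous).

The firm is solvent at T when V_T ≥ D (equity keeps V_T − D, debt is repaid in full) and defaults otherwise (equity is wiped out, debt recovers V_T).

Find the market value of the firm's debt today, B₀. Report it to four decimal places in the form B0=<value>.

B0=68.7520

d₁ = [ln(V₀/D) + (r + σ²/2)T] / (σ√T)
   = [ln(142.3527/95.8390) + (0.0559 + 0.5·0.5355²)·2.5656] / (0.5355·√2.5656)
   = [0.395638 + 0.511273] / 0.857737 = 1.057331
d₂ = d₁ − σ√T = 1.057331 − 0.857737 = 0.199594
N(d₁) = 0.854820,  N(d₂) = 0.579101,  e^(−rT) = 0.866393
E₀ = V₀·N(d₁) − D·e^(−rT)·N(d₂)
   = 142.3527·0.854820 − 95.8390·0.866393·0.579101 = 73.600696
B₀ = V₀ − E₀ = 142.3527 − 73.600696 = 68.752004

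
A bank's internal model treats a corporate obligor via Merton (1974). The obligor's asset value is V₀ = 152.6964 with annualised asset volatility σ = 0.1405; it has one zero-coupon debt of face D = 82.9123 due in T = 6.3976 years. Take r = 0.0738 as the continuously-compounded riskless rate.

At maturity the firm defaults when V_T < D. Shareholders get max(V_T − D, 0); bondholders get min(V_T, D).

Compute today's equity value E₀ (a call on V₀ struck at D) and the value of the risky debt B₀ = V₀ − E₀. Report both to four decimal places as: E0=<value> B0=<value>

d₁ = [ln(V₀/D) + (r + σ²/2)T] / (σ√T)
   = [ln(152.6964/82.9123) + (0.0738 + 0.5·0.1405²)·6.3976] / (0.1405·√6.3976)
   = [0.610668 + 0.535288] / 0.355373 = 3.224654
d₂ = d₁ − σ√T = 3.224654 − 0.355373 = 2.869281
N(d₁) = 0.999369,  N(d₂) = 0.997943,  e^(−rT) = 0.623664
E₀ = V₀·N(d₁) − D·e^(−rT)·N(d₂)
   = 152.6964·0.999369 − 82.9123·0.623664·0.997943 = 100.997024
B₀ = V₀ − E₀ = 152.6964 − 100.997024 = 51.699376

E0=100.9970 B0=51.6994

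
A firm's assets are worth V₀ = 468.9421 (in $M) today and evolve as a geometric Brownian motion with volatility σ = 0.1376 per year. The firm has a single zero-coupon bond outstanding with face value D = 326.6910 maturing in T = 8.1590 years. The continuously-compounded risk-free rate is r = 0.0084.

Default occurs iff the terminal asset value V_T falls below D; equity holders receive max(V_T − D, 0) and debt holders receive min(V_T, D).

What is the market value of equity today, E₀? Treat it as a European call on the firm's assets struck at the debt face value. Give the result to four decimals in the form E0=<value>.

E0=174.0832

d₁ = [ln(V₀/D) + (r + σ²/2)T] / (σ√T)
   = [ln(468.9421/326.6910) + (0.0084 + 0.5·0.1376²)·8.1590] / (0.1376·√8.1590)
   = [0.361465 + 0.145776] / 0.393040 = 1.290556
d₂ = d₁ − σ√T = 1.290556 − 0.393040 = 0.897516
N(d₁) = 0.901571,  N(d₂) = 0.815278,  e^(−rT) = 0.933760
E₀ = V₀·N(d₁) − D·e^(−rT)·N(d₂)
   = 468.9421·0.901571 − 326.6910·0.933760·0.815278 = 174.083211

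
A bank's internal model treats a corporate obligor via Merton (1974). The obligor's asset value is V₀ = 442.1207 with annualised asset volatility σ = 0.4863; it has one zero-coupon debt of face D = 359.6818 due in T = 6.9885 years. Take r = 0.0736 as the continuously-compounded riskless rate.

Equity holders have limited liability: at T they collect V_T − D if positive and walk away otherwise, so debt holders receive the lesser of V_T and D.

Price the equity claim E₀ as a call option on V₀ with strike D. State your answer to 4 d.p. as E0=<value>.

E0=291.0545

d₁ = [ln(V₀/D) + (r + σ²/2)T] / (σ√T)
   = [ln(442.1207/359.6818) + (0.0736 + 0.5·0.4863²)·6.9885] / (0.4863·√6.9885)
   = [0.206363 + 1.340701] / 1.285572 = 1.203406
d₂ = d₁ − σ√T = 1.203406 − 1.285572 = -0.082166
N(d₁) = 0.885590,  N(d₂) = 0.467257,  e^(−rT) = 0.597887
E₀ = V₀·N(d₁) − D·e^(−rT)·N(d₂)
   = 442.1207·0.885590 − 359.6818·0.597887·0.467257 = 291.054548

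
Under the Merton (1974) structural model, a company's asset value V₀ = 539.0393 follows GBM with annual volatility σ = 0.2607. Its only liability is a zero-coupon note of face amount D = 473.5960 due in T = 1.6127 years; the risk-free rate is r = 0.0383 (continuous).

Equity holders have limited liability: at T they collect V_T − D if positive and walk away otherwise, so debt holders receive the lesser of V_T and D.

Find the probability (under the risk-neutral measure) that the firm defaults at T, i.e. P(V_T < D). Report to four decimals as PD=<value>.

d₁ = [ln(V₀/D) + (r + σ²/2)T] / (σ√T)
   = [ln(539.0393/473.5960) + (0.0383 + 0.5·0.2607²)·1.6127] / (0.2607·√1.6127)
   = [0.129434 + 0.116570] / 0.331068 = 0.743059
d₂ = d₁ − σ√T = 0.743059 − 0.331068 = 0.411991
risk-neutral PD = N(−d₂) = N(-0.411991) = 0.340173

PD=0.3402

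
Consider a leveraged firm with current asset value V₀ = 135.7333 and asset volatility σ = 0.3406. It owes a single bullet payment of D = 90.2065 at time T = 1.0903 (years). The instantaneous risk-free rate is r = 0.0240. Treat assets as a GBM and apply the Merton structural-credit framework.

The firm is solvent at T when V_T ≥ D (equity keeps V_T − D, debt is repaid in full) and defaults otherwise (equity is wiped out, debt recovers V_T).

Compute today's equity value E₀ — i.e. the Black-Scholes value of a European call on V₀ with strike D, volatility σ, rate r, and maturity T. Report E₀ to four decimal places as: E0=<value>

d₁ = [ln(V₀/D) + (r + σ²/2)T] / (σ√T)
   = [ln(135.7333/90.2065) + (0.0240 + 0.5·0.3406²)·1.0903] / (0.3406·√1.0903)
   = [0.408590 + 0.089409] / 0.355646 = 1.400269
d₂ = d₁ − σ√T = 1.400269 − 0.355646 = 1.044623
N(d₁) = 0.919284,  N(d₂) = 0.851901,  e^(−rT) = 0.974172
E₀ = V₀·N(d₁) − D·e^(−rT)·N(d₂)
   = 135.7333·0.919284 − 90.2065·0.974172·0.851901 = 49.915142

E0=49.9151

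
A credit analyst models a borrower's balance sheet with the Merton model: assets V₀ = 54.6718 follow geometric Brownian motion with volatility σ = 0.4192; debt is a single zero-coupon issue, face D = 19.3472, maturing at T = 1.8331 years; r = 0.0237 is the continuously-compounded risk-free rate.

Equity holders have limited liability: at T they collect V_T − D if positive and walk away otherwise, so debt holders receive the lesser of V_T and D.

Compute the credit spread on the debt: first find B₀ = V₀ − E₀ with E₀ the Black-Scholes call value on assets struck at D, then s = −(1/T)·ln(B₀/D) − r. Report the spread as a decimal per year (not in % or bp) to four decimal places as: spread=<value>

d₁ = [ln(V₀/D) + (r + σ²/2)T] / (σ√T)
   = [ln(54.6718/19.3472) + (0.0237 + 0.5·0.4192²)·1.8331] / (0.4192·√1.8331)
   = [1.038800 + 0.204509] / 0.567563 = 2.190608
d₂ = d₁ − σ√T = 2.190608 − 0.567563 = 1.623045
N(d₁) = 0.985760,  N(d₂) = 0.947710,  e^(−rT) = 0.957486
E₀ = V₀·N(d₁) − D·e^(−rT)·N(d₂)
   = 54.6718·0.985760 − 19.3472·0.957486·0.947710 = 36.337255
B₀ = V₀ − E₀ = 54.6718 − 36.337255 = 18.334545
spread = −(1/T)·ln(B₀/D) − r = −(1/1.8331)·ln(18.334545/19.3472) − 0.0237 = 0.00562775

spread=0.0056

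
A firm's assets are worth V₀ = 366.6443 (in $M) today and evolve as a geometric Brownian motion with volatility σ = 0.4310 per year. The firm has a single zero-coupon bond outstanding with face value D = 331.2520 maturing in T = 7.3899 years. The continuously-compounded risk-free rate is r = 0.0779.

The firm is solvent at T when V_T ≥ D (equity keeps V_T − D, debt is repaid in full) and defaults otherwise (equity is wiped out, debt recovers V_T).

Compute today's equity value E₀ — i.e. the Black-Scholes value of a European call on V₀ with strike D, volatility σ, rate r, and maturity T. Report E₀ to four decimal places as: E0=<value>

E0=229.2683

d₁ = [ln(V₀/D) + (r + σ²/2)T] / (σ√T)
   = [ln(366.6443/331.2520) + (0.0779 + 0.5·0.4310²)·7.3899] / (0.4310·√7.3899)
   = [0.101513 + 1.262051] / 1.171646 = 1.163801
d₂ = d₁ − σ√T = 1.163801 − 1.171646 = -0.007845
N(d₁) = 0.877748,  N(d₂) = 0.496870,  e^(−rT) = 0.562326
E₀ = V₀·N(d₁) − D·e^(−rT)·N(d₂)
   = 366.6443·0.877748 − 331.2520·0.562326·0.496870 = 229.268340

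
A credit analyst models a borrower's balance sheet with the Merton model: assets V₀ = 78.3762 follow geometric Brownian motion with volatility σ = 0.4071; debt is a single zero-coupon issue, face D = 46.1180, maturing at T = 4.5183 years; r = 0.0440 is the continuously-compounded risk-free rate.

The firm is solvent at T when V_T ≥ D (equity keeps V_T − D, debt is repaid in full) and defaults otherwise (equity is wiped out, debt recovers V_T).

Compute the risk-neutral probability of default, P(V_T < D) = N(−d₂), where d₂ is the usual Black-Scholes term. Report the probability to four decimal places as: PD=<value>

d₁ = [ln(V₀/D) + (r + σ²/2)T] / (σ√T)
   = [ln(78.3762/46.1180) + (0.0440 + 0.5·0.4071²)·4.5183] / (0.4071·√4.5183)
   = [0.530317 + 0.573215] / 0.865344 = 1.275253
d₂ = d₁ − σ√T = 1.275253 − 0.865344 = 0.409909
risk-neutral PD = N(−d₂) = N(-0.409909) = 0.340936

PD=0.3409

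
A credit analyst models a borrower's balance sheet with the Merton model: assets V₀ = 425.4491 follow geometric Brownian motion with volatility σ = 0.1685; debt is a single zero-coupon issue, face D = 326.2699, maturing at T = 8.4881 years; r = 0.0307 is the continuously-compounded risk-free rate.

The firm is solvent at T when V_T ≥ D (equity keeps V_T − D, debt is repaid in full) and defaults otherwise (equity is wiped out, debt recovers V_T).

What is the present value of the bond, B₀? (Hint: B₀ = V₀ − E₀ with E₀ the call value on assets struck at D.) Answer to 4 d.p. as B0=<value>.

B0=239.9964

d₁ = [ln(V₀/D) + (r + σ²/2)T] / (σ√T)
   = [ln(425.4491/326.2699) + (0.0307 + 0.5·0.1685²)·8.4881] / (0.1685·√8.4881)
   = [0.265420 + 0.381083] / 0.490914 = 1.316939
d₂ = d₁ − σ√T = 1.316939 − 0.490914 = 0.826025
N(d₁) = 0.906070,  N(d₂) = 0.795605,  e^(−rT) = 0.770601
E₀ = V₀·N(d₁) − D·e^(−rT)·N(d₂)
   = 425.4491·0.906070 − 326.2699·0.770601·0.795605 = 185.452734
B₀ = V₀ − E₀ = 425.4491 − 185.452734 = 239.996366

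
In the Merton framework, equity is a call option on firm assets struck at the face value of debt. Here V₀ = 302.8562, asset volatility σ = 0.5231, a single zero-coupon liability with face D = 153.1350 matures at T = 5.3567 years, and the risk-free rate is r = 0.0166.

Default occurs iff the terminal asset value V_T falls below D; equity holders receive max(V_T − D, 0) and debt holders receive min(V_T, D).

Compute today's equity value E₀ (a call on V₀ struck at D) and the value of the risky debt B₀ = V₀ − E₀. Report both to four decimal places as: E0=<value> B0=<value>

E0=198.6121 B0=104.2441

d₁ = [ln(V₀/D) + (r + σ²/2)T] / (σ√T)
   = [ln(302.8562/153.1350) + (0.0166 + 0.5·0.5231²)·5.3567] / (0.5231·√5.3567)
   = [0.681938 + 0.821808] / 1.210691 = 1.242056
d₂ = d₁ − σ√T = 1.242056 − 1.210691 = 0.031365
N(d₁) = 0.892892,  N(d₂) = 0.512511,  e^(−rT) = 0.914918
E₀ = V₀·N(d₁) − D·e^(−rT)·N(d₂)
   = 302.8562·0.892892 − 153.1350·0.914918·0.512511 = 198.612113
B₀ = V₀ − E₀ = 302.8562 − 198.612113 = 104.244087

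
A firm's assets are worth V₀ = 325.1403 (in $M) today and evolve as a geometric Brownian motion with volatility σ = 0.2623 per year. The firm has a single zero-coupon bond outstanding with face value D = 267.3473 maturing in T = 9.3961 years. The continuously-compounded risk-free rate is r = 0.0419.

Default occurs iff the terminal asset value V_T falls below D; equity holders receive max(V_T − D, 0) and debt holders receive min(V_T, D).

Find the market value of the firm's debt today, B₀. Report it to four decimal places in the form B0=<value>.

d₁ = [ln(V₀/D) + (r + σ²/2)T] / (σ√T)
   = [ln(325.1403/267.3473) + (0.0419 + 0.5·0.2623²)·9.3961] / (0.2623·√9.3961)
   = [0.195708 + 0.716928] / 0.804030 = 1.135078
d₂ = d₁ − σ√T = 1.135078 − 0.804030 = 0.331049
N(d₁) = 0.871829,  N(d₂) = 0.629696,  e^(−rT) = 0.674559
E₀ = V₀·N(d₁) − D·e^(−rT)·N(d₂)
   = 325.1403·0.871829 − 267.3473·0.674559·0.629696 = 169.906354
B₀ = V₀ − E₀ = 325.1403 − 169.906354 = 155.233946

B0=155.2339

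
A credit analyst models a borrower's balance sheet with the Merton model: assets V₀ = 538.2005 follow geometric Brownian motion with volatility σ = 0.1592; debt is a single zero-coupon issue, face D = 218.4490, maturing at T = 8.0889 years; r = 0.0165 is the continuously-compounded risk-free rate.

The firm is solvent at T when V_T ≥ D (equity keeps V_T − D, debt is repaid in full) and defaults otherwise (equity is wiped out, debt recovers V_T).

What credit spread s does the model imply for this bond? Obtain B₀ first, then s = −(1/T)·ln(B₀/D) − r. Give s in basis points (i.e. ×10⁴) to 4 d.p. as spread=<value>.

spread=3.5118

d₁ = [ln(V₀/D) + (r + σ²/2)T] / (σ√T)
   = [ln(538.2005/218.4490) + (0.0165 + 0.5·0.1592²)·8.0889] / (0.1592·√8.0889)
   = [0.901679 + 0.235972] / 0.452781 = 2.512587
d₂ = d₁ − σ√T = 2.512587 − 0.452781 = 2.059806
N(d₁) = 0.994008,  N(d₂) = 0.980291,  e^(−rT) = 0.875056
E₀ = V₀·N(d₁) − D·e^(−rT)·N(d₂)
   = 538.2005·0.994008 − 218.4490·0.875056·0.980291 = 347.587521
B₀ = V₀ − E₀ = 538.2005 − 347.587521 = 190.612979
spread = −(1/T)·ln(B₀/D) − r = −(1/8.0889)·ln(190.612979/218.4490) − 0.0165 = 0.00035118
in basis points: 0.00035118 × 10⁴ = 3.5118 bp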